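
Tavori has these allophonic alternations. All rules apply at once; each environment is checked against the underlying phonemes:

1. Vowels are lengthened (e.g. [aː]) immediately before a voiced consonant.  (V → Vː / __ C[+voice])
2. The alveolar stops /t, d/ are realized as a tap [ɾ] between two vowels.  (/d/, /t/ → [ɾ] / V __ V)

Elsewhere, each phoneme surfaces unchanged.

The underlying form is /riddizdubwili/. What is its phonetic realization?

/r/ (word-initial): no rule targets it → [r].
Rule 1 applies to /i/ (between /r/ and /d/: before a voiced consonant) → [iː].
/d/ — between /i/ and /d/; rule 2 does not apply here → [d].
/d/ — between /d/ and /i/; rule 2 does not apply here → [d].
/i/ — between /d/ and /z/, before a voiced consonant — surfaces as [iː] (rule 1).
/z/ — not in any rule's target class → [z].
/d/ — between /z/ and /u/; rule 2 does not apply here → [d].
/u/ (between /d/ and /b/) occurs before a voiced consonant → [uː] by rule 1.
/b/ — not in any rule's target class → [b].
/w/ — not in any rule's target class → [w].
/i/ (between /w/ and /l/) occurs before a voiced consonant → [iː] by rule 1.
/l/ — not in any rule's target class → [l].
/i/ (word-final) is in the target of rule 1 but the environment (before a voiced consonant) is not met → [i].

[riːddiːzduːbwiːli]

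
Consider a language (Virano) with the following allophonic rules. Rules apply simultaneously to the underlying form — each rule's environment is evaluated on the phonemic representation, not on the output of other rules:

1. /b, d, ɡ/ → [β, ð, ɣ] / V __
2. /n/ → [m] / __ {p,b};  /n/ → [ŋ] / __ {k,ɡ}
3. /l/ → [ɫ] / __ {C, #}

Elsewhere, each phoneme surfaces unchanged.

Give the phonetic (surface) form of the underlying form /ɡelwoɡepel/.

/ɡ/ — word-initial; rule 1 does not apply here → [ɡ].
/e/ (between /ɡ/ and /l/) is unaffected → [e].
/l/ (between /e/ and /w/) occurs word-finally or immediately before a consonant → [ɫ] by rule 3.
/w/ — not in any rule's target class → [w].
/o/ stays [o].
/ɡ/ meets the environment for rule 1 (immediately after a vowel) → [ɣ].
/e/ — not in any rule's target class → [e].
/p/ — not in any rule's target class → [p].
/e/ stays [e].
/l/ meets the environment for rule 3 (word-finally or immediately before a consonant) → [ɫ].

[ɡeɫwoɣepeɫ]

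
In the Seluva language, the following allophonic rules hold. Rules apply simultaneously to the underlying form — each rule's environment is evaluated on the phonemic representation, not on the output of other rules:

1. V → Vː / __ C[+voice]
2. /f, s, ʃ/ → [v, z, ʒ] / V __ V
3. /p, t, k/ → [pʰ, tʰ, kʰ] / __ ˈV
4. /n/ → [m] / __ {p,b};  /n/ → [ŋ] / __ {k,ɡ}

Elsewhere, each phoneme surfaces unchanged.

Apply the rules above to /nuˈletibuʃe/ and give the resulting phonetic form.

[nuːˈletiːbuʒe]

/n/ (word-initial): rule 4 targets it, but not before a labial or velar stop → unchanged [n].
/u/ (between /n/ and /l/) occurs before a voiced consonant → [uː] by rule 1.
/e/ (between /l/ and /t/): rule 1 targets it, but not before a voiced consonant → unchanged [e].
/t/ (between /e/ and /i/): rule 3 targets it, but not immediately before a stressed vowel → unchanged [t].
/i/ (between /t/ and /b/): before a voiced consonant, so rule 1 applies → [iː].
/u/ (between /b/ and /ʃ/) fails the environment for rule 1, so it stays [u].
Rule 2 applies to /ʃ/ (between /u/ and /e/: between two vowels) → [ʒ].
/e/ (word-final) fails the environment for rule 1, so it stays [e].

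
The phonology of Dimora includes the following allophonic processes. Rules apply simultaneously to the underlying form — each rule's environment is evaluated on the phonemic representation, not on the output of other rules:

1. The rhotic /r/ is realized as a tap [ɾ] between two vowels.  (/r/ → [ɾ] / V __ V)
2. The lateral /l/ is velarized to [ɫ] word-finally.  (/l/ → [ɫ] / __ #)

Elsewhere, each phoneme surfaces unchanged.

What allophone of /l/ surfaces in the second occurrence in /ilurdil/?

[ɫ]

/l/ (word-final): word-finally, so rule 2 applies → [ɫ].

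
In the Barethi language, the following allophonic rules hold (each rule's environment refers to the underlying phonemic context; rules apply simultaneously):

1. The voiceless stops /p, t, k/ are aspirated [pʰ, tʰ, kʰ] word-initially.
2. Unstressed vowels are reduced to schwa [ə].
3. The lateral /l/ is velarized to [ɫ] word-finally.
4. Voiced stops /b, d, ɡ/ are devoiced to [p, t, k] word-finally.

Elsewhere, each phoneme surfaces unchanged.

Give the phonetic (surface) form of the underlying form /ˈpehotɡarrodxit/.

/p/ (word-initial) occurs word-initially → [pʰ] by rule 1.
/e/ — between /p/ and /h/; rule 2 does not apply here → [e].
/h/ (between /e/ and /o/) is unaffected → [h].
Rule 2 applies to /o/ (between /h/ and /t/: in an unstressed syllable) → [ə].
/t/ — between /o/ and /ɡ/; rule 1 does not apply here → [t].
/ɡ/ (between /t/ and /a/): rule 4 targets it, but not word-finally → unchanged [ɡ].
/a/ meets the environment for rule 2 (in an unstressed syllable) → [ə].
/r/ — not in any rule's target class → [r].
/r/ — not in any rule's target class → [r].
Rule 2 applies to /o/ (between /r/ and /d/: in an unstressed syllable) → [ə].
/d/ (between /o/ and /x/) fails the environment for rule 4, so it stays [d].
/x/ (between /d/ and /i/) is unaffected → [x].
/i/ meets the environment for rule 2 (in an unstressed syllable) → [ə].
/t/ (word-final) is in the target of rule 1 but the environment (word-initially) is not met → [t].

[ˈpʰehətɡərrədxət]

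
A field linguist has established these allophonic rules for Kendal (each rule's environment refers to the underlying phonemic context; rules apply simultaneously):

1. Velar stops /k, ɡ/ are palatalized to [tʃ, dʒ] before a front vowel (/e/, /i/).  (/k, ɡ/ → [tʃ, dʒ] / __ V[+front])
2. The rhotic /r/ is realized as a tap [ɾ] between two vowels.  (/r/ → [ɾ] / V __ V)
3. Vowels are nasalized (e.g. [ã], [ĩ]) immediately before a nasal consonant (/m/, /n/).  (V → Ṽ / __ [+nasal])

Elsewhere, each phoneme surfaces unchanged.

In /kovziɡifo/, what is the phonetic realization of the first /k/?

/k/ (word-initial) fails the environment for rule 1, so it stays [k].

[k]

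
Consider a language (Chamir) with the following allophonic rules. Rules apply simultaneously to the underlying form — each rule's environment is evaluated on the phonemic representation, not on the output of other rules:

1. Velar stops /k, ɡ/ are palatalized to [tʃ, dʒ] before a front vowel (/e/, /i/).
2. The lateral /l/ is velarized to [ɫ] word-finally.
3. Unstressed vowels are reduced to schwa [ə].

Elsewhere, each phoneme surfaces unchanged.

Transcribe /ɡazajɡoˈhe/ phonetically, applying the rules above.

[ɡəzəjɡəˈhe]

/ɡ/ (word-initial) is in the target of rule 1 but the environment (before a front vowel) is not met → [ɡ].
/a/ meets the environment for rule 3 (in an unstressed syllable) → [ə].
/z/ (between /a/ and /a/) is unaffected → [z].
/a/ (between /z/ and /j/): in an unstressed syllable, so rule 3 applies → [ə].
/j/ (between /a/ and /ɡ/) is unaffected → [j].
/ɡ/ — between /j/ and /o/; rule 1 does not apply here → [ɡ].
/o/ meets the environment for rule 3 (in an unstressed syllable) → [ə].
/h/ (between /o/ and /e/): no rule targets it → [h].
/e/ (word-final): rule 3 targets it, but not in an unstressed syllable → unchanged [e].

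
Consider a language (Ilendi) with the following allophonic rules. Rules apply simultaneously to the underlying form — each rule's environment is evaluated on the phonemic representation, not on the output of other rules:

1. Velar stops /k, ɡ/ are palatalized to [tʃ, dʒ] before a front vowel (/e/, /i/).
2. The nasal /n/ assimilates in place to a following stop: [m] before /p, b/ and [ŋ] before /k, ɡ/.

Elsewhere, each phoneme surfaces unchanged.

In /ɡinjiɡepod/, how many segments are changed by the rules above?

Segments that undergo a rule: /ɡ/ → [dʒ] (rule 1); /ɡ/ → [dʒ] (rule 1).
All other segments surface unchanged.

2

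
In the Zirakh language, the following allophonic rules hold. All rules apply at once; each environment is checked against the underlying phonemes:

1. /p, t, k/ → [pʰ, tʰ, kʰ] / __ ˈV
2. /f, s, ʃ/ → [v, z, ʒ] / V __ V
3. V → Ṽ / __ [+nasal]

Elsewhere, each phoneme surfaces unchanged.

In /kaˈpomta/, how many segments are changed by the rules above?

2

Segments that undergo a rule: /p/ → [pʰ] (rule 1); /o/ → [õ] (rule 3).
All other segments surface unchanged.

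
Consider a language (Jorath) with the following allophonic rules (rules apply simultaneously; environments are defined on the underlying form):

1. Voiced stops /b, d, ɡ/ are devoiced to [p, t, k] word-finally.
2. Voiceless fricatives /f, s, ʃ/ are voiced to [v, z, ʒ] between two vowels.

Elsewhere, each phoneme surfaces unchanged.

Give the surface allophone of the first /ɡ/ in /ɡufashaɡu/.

[ɡ]

/ɡ/ (word-initial) is in the target of rule 1 but the environment (word-finally) is not met → [ɡ].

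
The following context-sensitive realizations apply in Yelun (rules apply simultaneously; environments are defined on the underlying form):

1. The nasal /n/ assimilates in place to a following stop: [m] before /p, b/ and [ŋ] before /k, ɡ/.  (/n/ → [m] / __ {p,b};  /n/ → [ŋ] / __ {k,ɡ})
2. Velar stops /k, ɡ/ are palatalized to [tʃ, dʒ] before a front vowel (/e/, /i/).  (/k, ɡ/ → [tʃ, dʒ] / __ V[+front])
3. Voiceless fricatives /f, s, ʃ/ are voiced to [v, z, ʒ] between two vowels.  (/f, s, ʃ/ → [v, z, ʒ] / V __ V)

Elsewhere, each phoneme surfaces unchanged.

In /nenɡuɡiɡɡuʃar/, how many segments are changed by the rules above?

3

Segments that undergo a rule: /n/ → [ŋ] (rule 1); /ɡ/ → [dʒ] (rule 2); /ʃ/ → [ʒ] (rule 3).
All other segments surface unchanged.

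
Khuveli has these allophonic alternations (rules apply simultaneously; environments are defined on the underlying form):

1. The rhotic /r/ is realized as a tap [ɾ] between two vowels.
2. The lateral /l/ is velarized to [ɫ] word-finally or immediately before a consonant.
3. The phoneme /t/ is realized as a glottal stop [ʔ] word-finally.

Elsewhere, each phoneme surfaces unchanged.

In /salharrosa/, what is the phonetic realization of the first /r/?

/r/ (between /a/ and /r/): rule 1 targets it, but not between two vowels → unchanged [r].

[r]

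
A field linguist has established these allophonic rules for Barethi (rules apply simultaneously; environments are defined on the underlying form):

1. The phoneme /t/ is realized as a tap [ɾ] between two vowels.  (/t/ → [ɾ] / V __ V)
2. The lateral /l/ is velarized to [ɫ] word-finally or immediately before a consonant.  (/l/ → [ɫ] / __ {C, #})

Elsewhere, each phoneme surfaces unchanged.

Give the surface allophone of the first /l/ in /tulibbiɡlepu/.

/l/ (between /u/ and /i/) is in the target of rule 2 but the environment (word-finally or immediately before a consonant) is not met → [l].

[l]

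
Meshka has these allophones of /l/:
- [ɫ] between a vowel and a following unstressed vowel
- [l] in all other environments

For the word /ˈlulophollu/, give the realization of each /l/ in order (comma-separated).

Occurrence 1 (position 1): no conditioning environment matches → elsewhere allophone [l].
Occurrence 2 (position 3): between a vowel and a following unstressed vowel → [ɫ].
Occurrence 3 (position 8): no conditioning environment matches → elsewhere allophone [l].
Occurrence 4 (position 9): no conditioning environment matches → elsewhere allophone [l].

[l], [ɫ], [l], [l]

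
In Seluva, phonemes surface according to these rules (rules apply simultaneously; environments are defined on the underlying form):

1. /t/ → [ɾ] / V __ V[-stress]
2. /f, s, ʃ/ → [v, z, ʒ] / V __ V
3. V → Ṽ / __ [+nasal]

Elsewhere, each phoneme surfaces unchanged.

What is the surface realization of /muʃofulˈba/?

[muʒovulˈba]

/m/ (word-initial): no rule targets it → [m].
/u/ (between /m/ and /ʃ/): rule 3 targets it, but not before a nasal consonant → unchanged [u].
/ʃ/ (between /u/ and /o/) occurs between two vowels → [ʒ] by rule 2.
/o/ (between /ʃ/ and /f/) is in the target of rule 3 but the environment (before a nasal consonant) is not met → [o].
/f/ (between /o/ and /u/) occurs between two vowels → [v] by rule 2.
/u/ (between /f/ and /l/) fails the environment for rule 3, so it stays [u].
/l/ (between /u/ and /b/) is unaffected → [l].
/b/ (between /l/ and /a/) is unaffected → [b].
/a/ — word-final; rule 3 does not apply here → [a].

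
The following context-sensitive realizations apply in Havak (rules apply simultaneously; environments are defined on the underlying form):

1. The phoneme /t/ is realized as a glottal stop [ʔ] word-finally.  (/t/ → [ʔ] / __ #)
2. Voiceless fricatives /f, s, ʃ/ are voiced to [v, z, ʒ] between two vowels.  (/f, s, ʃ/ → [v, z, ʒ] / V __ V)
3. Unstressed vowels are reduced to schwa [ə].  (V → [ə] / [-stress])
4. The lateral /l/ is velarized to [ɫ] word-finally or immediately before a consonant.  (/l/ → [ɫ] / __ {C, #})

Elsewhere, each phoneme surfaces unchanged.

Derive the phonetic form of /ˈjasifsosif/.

[ˈjazəfsəzəf]

/a/ (between /j/ and /s/) fails the environment for rule 3, so it stays [a].
/s/ — between /a/ and /i/, between two vowels — surfaces as [z] (rule 2).
/i/ (between /s/ and /f/) occurs in an unstressed syllable → [ə] by rule 3.
/f/ (between /i/ and /s/) is in the target of rule 2 but the environment (between two vowels) is not met → [f].
/s/ (between /f/ and /o/) is in the target of rule 2 but the environment (between two vowels) is not met → [s].
Rule 3 applies to /o/ (between /s/ and /s/: in an unstressed syllable) → [ə].
/s/ (between /o/ and /i/) occurs between two vowels → [z] by rule 2.
/i/ meets the environment for rule 3 (in an unstressed syllable) → [ə].
/f/ (word-final) is in the target of rule 2 but the environment (between two vowels) is not met → [f].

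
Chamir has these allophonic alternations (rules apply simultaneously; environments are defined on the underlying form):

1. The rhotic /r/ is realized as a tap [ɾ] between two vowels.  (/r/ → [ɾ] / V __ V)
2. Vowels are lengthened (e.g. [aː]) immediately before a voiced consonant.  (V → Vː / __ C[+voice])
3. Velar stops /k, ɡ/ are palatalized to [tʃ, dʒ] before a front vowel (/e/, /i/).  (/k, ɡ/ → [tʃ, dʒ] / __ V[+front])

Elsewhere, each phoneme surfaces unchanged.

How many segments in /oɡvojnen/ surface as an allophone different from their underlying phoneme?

Segments that undergo a rule: /o/ → [oː] (rule 2); /o/ → [oː] (rule 2); /e/ → [eː] (rule 2).
All other segments surface unchanged.

3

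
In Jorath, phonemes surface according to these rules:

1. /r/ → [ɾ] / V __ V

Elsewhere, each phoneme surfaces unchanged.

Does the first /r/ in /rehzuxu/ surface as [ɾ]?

/r/ — word-initial; rule 1 does not apply here → [r].
The actual realization is [r], not [ɾ].

No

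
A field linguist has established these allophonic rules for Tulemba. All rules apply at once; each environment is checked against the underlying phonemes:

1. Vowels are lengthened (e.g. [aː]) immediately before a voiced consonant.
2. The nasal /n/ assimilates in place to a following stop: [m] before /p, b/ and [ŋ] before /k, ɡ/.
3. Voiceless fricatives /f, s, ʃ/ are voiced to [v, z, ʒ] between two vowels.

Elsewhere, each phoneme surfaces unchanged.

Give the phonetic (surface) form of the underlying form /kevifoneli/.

[keːvivoːneːli]

/e/ (between /k/ and /v/): before a voiced consonant, so rule 1 applies → [eː].
/i/ (between /v/ and /f/) is in the target of rule 1 but the environment (before a voiced consonant) is not met → [i].
/f/ (between /i/ and /o/) occurs between two vowels → [v] by rule 3.
/o/ (between /f/ and /n/): before a voiced consonant, so rule 1 applies → [oː].
/n/ — between /o/ and /e/; rule 2 does not apply here → [n].
/e/ — between /n/ and /l/, before a voiced consonant — surfaces as [eː] (rule 1).
/i/ (word-final) is in the target of rule 1 but the environment (before a voiced consonant) is not met → [i].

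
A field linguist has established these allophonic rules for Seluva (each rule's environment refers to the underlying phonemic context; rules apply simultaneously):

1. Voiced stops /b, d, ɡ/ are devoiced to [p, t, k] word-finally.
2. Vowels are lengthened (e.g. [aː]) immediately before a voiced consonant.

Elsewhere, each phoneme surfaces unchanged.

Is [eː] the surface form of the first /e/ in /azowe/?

No

/e/ (word-final): rule 2 targets it, but not before a voiced consonant → unchanged [e].
The actual realization is [e], not [eː].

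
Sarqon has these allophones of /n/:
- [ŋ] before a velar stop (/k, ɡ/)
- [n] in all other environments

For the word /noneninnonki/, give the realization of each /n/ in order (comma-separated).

Occurrence 1 (position 1): no conditioning environment matches → elsewhere allophone [n].
Occurrence 2 (position 3): no conditioning environment matches → elsewhere allophone [n].
Occurrence 3 (position 5): no conditioning environment matches → elsewhere allophone [n].
Occurrence 4 (position 7): no conditioning environment matches → elsewhere allophone [n].
Occurrence 5 (position 8): no conditioning environment matches → elsewhere allophone [n].
Occurrence 6 (position 10): before a velar stop → [ŋ].

[n], [n], [n], [n], [n], [ŋ]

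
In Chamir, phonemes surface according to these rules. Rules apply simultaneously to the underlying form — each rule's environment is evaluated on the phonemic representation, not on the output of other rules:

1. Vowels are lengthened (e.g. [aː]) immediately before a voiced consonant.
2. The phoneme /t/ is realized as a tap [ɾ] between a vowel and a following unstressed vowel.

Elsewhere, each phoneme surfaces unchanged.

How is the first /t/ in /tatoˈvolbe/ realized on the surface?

/t/ — word-initial; rule 2 does not apply here → [t].

[t]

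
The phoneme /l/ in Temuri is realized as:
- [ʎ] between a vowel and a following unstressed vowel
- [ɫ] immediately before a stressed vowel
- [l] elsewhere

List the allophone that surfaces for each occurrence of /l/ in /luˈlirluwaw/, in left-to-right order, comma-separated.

[l], [ɫ], [l]

Occurrence 1 (position 1): no conditioning environment matches → elsewhere allophone [l].
Occurrence 2 (position 3): immediately before a stressed vowel → [ɫ].
Occurrence 3 (position 6): no conditioning environment matches → elsewhere allophone [l].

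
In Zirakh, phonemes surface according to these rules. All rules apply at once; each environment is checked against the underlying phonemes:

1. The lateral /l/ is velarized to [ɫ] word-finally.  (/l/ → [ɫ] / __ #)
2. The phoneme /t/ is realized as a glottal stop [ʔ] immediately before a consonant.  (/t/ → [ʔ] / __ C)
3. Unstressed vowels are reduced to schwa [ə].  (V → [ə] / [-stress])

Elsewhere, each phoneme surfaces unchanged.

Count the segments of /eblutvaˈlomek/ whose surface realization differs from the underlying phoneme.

Segments that undergo a rule: /e/ → [ə] (rule 3); /u/ → [ə] (rule 3); /t/ → [ʔ] (rule 2); /a/ → [ə] (rule 3); /e/ → [ə] (rule 3).
All other segments surface unchanged.

5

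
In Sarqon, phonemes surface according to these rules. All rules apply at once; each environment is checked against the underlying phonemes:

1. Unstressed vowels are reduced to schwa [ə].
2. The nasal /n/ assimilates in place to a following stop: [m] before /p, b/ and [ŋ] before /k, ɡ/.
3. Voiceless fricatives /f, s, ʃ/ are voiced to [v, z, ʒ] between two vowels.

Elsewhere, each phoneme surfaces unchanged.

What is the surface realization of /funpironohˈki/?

/f/ — word-initial; rule 3 does not apply here → [f].
Rule 1 applies to /u/ (between /f/ and /n/: in an unstressed syllable) → [ə].
/n/ — between /u/ and /p/, before a labial or velar stop — surfaces as [m] (rule 2).
/p/ (between /n/ and /i/): no rule targets it → [p].
/i/ (between /p/ and /r/) occurs in an unstressed syllable → [ə] by rule 1.
/r/ — not in any rule's target class → [r].
/o/ (between /r/ and /n/) occurs in an unstressed syllable → [ə] by rule 1.
/n/ (between /o/ and /o/) fails the environment for rule 2, so it stays [n].
/o/ meets the environment for rule 1 (in an unstressed syllable) → [ə].
/h/ stays [h].
/k/ stays [k].
/i/ — word-final; rule 1 does not apply here → [i].

[fəmpərənəhˈki]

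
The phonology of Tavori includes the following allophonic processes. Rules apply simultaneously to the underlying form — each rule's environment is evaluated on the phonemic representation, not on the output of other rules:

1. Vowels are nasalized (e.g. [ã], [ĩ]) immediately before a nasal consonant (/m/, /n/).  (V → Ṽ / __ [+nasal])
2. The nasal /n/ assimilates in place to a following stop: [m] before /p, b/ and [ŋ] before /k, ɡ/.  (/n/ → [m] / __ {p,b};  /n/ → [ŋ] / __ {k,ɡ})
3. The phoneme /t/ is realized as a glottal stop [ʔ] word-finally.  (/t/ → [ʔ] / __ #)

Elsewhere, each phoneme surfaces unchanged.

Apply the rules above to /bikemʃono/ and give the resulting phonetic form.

[bikẽmʃõno]

/b/ (word-initial): no rule targets it → [b].
/i/ (between /b/ and /k/): rule 1 targets it, but not before a nasal consonant → unchanged [i].
/k/ — not in any rule's target class → [k].
/e/ (between /k/ and /m/): before a nasal consonant, so rule 1 applies → [ẽ].
/m/ (between /e/ and /ʃ/): no rule targets it → [m].
/ʃ/ (between /m/ and /o/) is unaffected → [ʃ].
Rule 1 applies to /o/ (between /ʃ/ and /n/: before a nasal consonant) → [õ].
/n/ (between /o/ and /o/) is in the target of rule 2 but the environment (before a labial or velar stop) is not met → [n].
/o/ — word-final; rule 1 does not apply here → [o].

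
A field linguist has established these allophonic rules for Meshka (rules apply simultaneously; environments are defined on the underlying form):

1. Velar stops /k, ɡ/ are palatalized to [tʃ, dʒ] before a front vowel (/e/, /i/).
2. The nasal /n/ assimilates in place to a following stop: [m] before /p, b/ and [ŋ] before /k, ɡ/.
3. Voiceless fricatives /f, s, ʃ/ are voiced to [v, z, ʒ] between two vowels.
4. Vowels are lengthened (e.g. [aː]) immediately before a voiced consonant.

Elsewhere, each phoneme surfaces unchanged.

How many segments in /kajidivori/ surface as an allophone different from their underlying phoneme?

Segments that undergo a rule: /a/ → [aː] (rule 4); /i/ → [iː] (rule 4); /i/ → [iː] (rule 4); /o/ → [oː] (rule 4).
All other segments surface unchanged.

4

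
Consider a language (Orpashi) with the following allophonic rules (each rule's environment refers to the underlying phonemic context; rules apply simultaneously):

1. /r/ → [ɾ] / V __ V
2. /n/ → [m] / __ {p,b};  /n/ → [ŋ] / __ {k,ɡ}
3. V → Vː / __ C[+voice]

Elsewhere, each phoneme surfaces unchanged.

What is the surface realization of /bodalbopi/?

[boːdaːlbopi]

/o/ (between /b/ and /d/) occurs before a voiced consonant → [oː] by rule 3.
/a/ (between /d/ and /l/) occurs before a voiced consonant → [aː] by rule 3.
/o/ (between /b/ and /p/): rule 3 targets it, but not before a voiced consonant → unchanged [o].
/i/ — word-final; rule 3 does not apply here → [i].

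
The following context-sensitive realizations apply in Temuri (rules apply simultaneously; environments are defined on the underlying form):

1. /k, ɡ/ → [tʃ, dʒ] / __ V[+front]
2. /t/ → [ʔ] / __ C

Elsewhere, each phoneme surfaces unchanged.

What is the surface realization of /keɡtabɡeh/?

[tʃeɡtabdʒeh]

/k/ — word-initial, before a front vowel — surfaces as [tʃ] (rule 1).
/e/ (between /k/ and /ɡ/): no rule targets it → [e].
/ɡ/ — between /e/ and /t/; rule 1 does not apply here → [ɡ].
/t/ — between /ɡ/ and /a/; rule 2 does not apply here → [t].
/a/ (between /t/ and /b/) is unaffected → [a].
/b/ (between /a/ and /ɡ/) is unaffected → [b].
Rule 1 applies to /ɡ/ (between /b/ and /e/: before a front vowel) → [dʒ].
/e/ (between /ɡ/ and /h/): no rule targets it → [e].
/h/ stays [h].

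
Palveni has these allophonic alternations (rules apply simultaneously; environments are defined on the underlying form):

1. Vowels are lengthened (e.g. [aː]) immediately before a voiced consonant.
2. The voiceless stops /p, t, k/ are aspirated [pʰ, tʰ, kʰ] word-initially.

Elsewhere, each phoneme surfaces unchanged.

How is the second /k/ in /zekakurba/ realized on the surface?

/k/ (between /a/ and /u/) fails the environment for rule 2, so it stays [k].

[k]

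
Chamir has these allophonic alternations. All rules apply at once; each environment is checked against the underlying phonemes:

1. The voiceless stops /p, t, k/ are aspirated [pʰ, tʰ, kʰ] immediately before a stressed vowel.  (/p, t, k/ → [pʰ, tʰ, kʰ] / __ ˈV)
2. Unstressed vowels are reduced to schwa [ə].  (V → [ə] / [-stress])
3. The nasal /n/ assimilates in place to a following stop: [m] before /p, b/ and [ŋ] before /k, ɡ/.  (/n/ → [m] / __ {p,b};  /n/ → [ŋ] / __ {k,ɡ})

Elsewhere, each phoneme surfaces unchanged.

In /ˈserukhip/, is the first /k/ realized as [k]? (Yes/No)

Yes

/k/ (between /u/ and /h/) is in the target of rule 1 but the environment (immediately before a stressed vowel) is not met → [k].
The actual realization is [k], which matches [k].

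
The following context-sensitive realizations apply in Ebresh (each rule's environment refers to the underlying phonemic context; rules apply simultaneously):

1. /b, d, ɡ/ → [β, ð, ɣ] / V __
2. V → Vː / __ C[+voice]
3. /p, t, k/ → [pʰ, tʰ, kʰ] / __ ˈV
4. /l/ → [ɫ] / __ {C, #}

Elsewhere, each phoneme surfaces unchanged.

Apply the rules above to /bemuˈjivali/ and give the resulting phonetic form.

[beːmuːˈjiːvaːli]

/b/ (word-initial) is in the target of rule 1 but the environment (immediately after a vowel) is not met → [b].
Rule 2 applies to /e/ (between /b/ and /m/: before a voiced consonant) → [eː].
/u/ (between /m/ and /j/) occurs before a voiced consonant → [uː] by rule 2.
/i/ — between /j/ and /v/, before a voiced consonant — surfaces as [iː] (rule 2).
/a/ meets the environment for rule 2 (before a voiced consonant) → [aː].
/l/ (between /a/ and /i/) fails the environment for rule 4, so it stays [l].
/i/ (word-final) is in the target of rule 2 but the environment (before a voiced consonant) is not met → [i].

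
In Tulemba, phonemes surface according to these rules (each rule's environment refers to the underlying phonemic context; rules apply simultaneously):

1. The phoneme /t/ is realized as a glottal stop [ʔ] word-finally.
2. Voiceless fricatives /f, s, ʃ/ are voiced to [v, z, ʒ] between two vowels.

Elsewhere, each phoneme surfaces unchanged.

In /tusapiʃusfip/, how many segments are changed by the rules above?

2

Segments that undergo a rule: /s/ → [z] (rule 2); /ʃ/ → [ʒ] (rule 2).
All other segments surface unchanged.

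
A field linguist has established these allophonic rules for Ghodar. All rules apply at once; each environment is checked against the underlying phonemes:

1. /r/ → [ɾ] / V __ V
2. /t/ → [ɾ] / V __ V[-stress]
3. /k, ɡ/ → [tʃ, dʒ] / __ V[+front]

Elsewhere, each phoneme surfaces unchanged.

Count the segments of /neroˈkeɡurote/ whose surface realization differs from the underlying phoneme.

4

Segments that undergo a rule: /r/ → [ɾ] (rule 1); /k/ → [tʃ] (rule 3); /r/ → [ɾ] (rule 1); /t/ → [ɾ] (rule 2).
All other segments surface unchanged.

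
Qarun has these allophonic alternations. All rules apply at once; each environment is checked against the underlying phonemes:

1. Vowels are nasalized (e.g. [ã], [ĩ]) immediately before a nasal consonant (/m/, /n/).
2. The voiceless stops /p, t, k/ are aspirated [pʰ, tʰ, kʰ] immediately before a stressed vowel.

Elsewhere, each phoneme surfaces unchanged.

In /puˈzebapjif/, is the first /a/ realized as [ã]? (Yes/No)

No

/a/ (between /b/ and /p/) is in the target of rule 1 but the environment (before a nasal consonant) is not met → [a].
The actual realization is [a], not [ã].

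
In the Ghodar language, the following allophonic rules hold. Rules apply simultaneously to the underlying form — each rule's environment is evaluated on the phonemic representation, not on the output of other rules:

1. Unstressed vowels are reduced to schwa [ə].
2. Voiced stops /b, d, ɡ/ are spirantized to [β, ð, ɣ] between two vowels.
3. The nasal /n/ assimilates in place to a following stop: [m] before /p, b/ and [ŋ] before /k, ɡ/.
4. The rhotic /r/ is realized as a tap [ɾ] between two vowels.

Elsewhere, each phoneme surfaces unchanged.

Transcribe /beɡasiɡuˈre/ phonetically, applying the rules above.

[bəɣəsəɣəˈɾe]

/b/ (word-initial) fails the environment for rule 2, so it stays [b].
/e/ meets the environment for rule 1 (in an unstressed syllable) → [ə].
/ɡ/ (between /e/ and /a/) occurs between two vowels → [ɣ] by rule 2.
Rule 1 applies to /a/ (between /ɡ/ and /s/: in an unstressed syllable) → [ə].
/i/ meets the environment for rule 1 (in an unstressed syllable) → [ə].
/ɡ/ (between /i/ and /u/) occurs between two vowels → [ɣ] by rule 2.
/u/ meets the environment for rule 1 (in an unstressed syllable) → [ə].
/r/ — between /u/ and /e/, between two vowels — surfaces as [ɾ] (rule 4).
/e/ (word-final): rule 1 targets it, but not in an unstressed syllable → unchanged [e].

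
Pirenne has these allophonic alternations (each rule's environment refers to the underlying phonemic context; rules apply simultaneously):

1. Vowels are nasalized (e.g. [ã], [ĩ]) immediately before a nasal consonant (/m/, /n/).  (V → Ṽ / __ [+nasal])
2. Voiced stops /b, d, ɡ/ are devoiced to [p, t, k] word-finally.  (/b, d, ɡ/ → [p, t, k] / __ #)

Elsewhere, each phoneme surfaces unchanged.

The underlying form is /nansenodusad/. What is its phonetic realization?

/n/ stays [n].
/a/ meets the environment for rule 1 (before a nasal consonant) → [ã].
/n/ (between /a/ and /s/): no rule targets it → [n].
/s/ (between /n/ and /e/): no rule targets it → [s].
/e/ (between /s/ and /n/): before a nasal consonant, so rule 1 applies → [ẽ].
/n/ stays [n].
/o/ (between /n/ and /d/) is in the target of rule 1 but the environment (before a nasal consonant) is not met → [o].
/d/ (between /o/ and /u/) fails the environment for rule 2, so it stays [d].
/u/ (between /d/ and /s/) fails the environment for rule 1, so it stays [u].
/s/ (between /u/ and /a/) is unaffected → [s].
/a/ (between /s/ and /d/): rule 1 targets it, but not before a nasal consonant → unchanged [a].
/d/ (word-final): word-finally, so rule 2 applies → [t].

[nãnsẽnodusat]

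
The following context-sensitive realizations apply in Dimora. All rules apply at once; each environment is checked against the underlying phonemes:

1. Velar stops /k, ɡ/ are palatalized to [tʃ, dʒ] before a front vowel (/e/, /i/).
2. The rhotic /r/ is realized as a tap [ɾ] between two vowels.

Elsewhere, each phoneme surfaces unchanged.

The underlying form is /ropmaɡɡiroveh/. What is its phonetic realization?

/r/ (word-initial) fails the environment for rule 2, so it stays [r].
/o/ (between /r/ and /p/) is unaffected → [o].
/p/ (between /o/ and /m/) is unaffected → [p].
/m/ (between /p/ and /a/) is unaffected → [m].
/a/ (between /m/ and /ɡ/): no rule targets it → [a].
/ɡ/ (between /a/ and /ɡ/) is in the target of rule 1 but the environment (before a front vowel) is not met → [ɡ].
Rule 1 applies to /ɡ/ (between /ɡ/ and /i/: before a front vowel) → [dʒ].
/i/ — not in any rule's target class → [i].
Rule 2 applies to /r/ (between /i/ and /o/: between two vowels) → [ɾ].
/o/ (between /r/ and /v/) is unaffected → [o].
/v/ (between /o/ and /e/) is unaffected → [v].
/e/ (between /v/ and /h/): no rule targets it → [e].
/h/ (word-final) is unaffected → [h].

[ropmaɡdʒiɾoveh]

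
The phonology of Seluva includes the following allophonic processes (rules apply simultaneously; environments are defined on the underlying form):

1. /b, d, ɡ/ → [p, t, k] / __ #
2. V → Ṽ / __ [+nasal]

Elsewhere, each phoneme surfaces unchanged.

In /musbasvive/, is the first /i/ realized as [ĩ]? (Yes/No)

/i/ (between /v/ and /v/) is in the target of rule 2 but the environment (before a nasal consonant) is not met → [i].
The actual realization is [i], not [ĩ].

No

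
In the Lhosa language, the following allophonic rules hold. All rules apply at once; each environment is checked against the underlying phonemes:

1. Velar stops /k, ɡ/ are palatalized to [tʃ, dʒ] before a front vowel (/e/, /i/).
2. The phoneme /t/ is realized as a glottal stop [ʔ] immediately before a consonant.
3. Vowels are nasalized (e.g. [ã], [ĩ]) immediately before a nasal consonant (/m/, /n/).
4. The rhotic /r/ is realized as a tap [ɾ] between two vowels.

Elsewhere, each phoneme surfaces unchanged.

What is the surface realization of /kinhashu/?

[tʃĩnhashu]

/k/ meets the environment for rule 1 (before a front vowel) → [tʃ].
/i/ (between /k/ and /n/): before a nasal consonant, so rule 3 applies → [ĩ].
/a/ (between /h/ and /s/): rule 3 targets it, but not before a nasal consonant → unchanged [a].
/u/ (word-final): rule 3 targets it, but not before a nasal consonant → unchanged [u].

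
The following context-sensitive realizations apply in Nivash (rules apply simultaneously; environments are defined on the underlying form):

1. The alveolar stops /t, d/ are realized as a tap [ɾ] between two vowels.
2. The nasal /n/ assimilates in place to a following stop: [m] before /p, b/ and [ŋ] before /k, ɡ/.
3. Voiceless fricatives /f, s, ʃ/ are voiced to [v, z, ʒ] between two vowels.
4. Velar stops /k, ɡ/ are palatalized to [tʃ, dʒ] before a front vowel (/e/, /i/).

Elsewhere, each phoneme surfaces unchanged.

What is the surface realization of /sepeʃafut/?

/s/ (word-initial) fails the environment for rule 3, so it stays [s].
/e/ (between /s/ and /p/): no rule targets it → [e].
/p/ — not in any rule's target class → [p].
/e/ (between /p/ and /ʃ/) is unaffected → [e].
Rule 3 applies to /ʃ/ (between /e/ and /a/: between two vowels) → [ʒ].
/a/ — not in any rule's target class → [a].
/f/ (between /a/ and /u/): between two vowels, so rule 3 applies → [v].
/u/ — not in any rule's target class → [u].
/t/ — word-final; rule 1 does not apply here → [t].

[sepeʒavut]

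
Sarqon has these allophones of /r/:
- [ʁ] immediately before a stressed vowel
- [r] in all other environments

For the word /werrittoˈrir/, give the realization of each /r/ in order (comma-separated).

[r], [r], [ʁ], [r]

Occurrence 1 (position 3): no conditioning environment matches → elsewhere allophone [r].
Occurrence 2 (position 4): no conditioning environment matches → elsewhere allophone [r].
Occurrence 3 (position 9): immediately before a stressed vowel → [ʁ].
Occurrence 4 (position 11): no conditioning environment matches → elsewhere allophone [r].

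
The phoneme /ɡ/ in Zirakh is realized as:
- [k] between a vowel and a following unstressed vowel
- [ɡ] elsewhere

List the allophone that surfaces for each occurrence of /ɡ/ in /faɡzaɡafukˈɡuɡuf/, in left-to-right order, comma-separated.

Occurrence 1 (position 3): no conditioning environment matches → elsewhere allophone [ɡ].
Occurrence 2 (position 6): between a vowel and a following unstressed vowel → [k].
Occurrence 3 (position 11): no conditioning environment matches → elsewhere allophone [ɡ].
Occurrence 4 (position 13): between a vowel and a following unstressed vowel → [k].

[ɡ], [k], [ɡ], [k]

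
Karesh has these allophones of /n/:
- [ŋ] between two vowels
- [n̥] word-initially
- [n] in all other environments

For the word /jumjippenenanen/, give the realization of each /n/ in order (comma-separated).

[ŋ], [ŋ], [ŋ], [n]

Occurrence 1 (position 9): between two vowels → [ŋ].
Occurrence 2 (position 11): between two vowels → [ŋ].
Occurrence 3 (position 13): between two vowels → [ŋ].
Occurrence 4 (position 15): no conditioning environment matches → elsewhere allophone [n].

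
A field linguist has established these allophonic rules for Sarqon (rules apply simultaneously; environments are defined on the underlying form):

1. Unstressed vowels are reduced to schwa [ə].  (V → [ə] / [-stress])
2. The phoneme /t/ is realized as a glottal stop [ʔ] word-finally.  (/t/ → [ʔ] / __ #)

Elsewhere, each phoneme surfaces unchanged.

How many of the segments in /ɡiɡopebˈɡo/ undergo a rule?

Segments that undergo a rule: /i/ → [ə] (rule 1); /o/ → [ə] (rule 1); /e/ → [ə] (rule 1).
All other segments surface unchanged.

3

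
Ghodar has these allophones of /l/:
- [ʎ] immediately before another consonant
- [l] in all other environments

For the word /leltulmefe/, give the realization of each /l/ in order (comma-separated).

Occurrence 1 (position 1): no conditioning environment matches → elsewhere allophone [l].
Occurrence 2 (position 3): immediately before another consonant → [ʎ].
Occurrence 3 (position 6): immediately before another consonant → [ʎ].

[l], [ʎ], [ʎ]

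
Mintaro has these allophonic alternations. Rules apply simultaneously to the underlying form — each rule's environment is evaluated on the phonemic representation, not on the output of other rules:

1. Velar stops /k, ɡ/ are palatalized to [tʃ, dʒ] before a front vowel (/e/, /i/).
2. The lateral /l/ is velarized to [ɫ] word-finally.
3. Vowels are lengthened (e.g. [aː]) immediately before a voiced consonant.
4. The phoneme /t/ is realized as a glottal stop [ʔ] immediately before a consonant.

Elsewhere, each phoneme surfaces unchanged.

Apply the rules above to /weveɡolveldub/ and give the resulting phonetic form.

/w/ — not in any rule's target class → [w].
/e/ meets the environment for rule 3 (before a voiced consonant) → [eː].
/v/ (between /e/ and /e/) is unaffected → [v].
/e/ (between /v/ and /ɡ/) occurs before a voiced consonant → [eː] by rule 3.
/ɡ/ (between /e/ and /o/) is in the target of rule 1 but the environment (before a front vowel) is not met → [ɡ].
/o/ meets the environment for rule 3 (before a voiced consonant) → [oː].
/l/ — between /o/ and /v/; rule 2 does not apply here → [l].
/v/ stays [v].
/e/ — between /v/ and /l/, before a voiced consonant — surfaces as [eː] (rule 3).
/l/ — between /e/ and /d/; rule 2 does not apply here → [l].
/d/ — not in any rule's target class → [d].
/u/ — between /d/ and /b/, before a voiced consonant — surfaces as [uː] (rule 3).
/b/ — not in any rule's target class → [b].

[weːveːɡoːlveːlduːb]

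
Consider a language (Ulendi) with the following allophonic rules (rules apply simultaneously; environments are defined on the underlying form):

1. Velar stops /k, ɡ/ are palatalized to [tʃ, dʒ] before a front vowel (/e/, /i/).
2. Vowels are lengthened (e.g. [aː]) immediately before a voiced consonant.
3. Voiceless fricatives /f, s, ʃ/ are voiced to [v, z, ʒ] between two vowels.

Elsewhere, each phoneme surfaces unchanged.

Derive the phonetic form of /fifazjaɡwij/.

/f/ (word-initial) fails the environment for rule 3, so it stays [f].
/i/ (between /f/ and /f/) fails the environment for rule 2, so it stays [i].
Rule 3 applies to /f/ (between /i/ and /a/: between two vowels) → [v].
/a/ meets the environment for rule 2 (before a voiced consonant) → [aː].
/z/ stays [z].
/j/ stays [j].
Rule 2 applies to /a/ (between /j/ and /ɡ/: before a voiced consonant) → [aː].
/ɡ/ — between /a/ and /w/; rule 1 does not apply here → [ɡ].
/w/ stays [w].
/i/ meets the environment for rule 2 (before a voiced consonant) → [iː].
/j/ — not in any rule's target class → [j].

[fivaːzjaːɡwiːj]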